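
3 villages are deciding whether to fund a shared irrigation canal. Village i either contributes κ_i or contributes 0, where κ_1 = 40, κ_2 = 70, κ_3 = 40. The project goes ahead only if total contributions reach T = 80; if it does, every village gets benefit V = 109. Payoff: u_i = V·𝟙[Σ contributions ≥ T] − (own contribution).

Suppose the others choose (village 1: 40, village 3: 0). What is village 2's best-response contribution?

Others' total = 40. Contributing 70 brings total to 110 ≥ 80: gain V − κ_2 = 39.
Best response: 70.

70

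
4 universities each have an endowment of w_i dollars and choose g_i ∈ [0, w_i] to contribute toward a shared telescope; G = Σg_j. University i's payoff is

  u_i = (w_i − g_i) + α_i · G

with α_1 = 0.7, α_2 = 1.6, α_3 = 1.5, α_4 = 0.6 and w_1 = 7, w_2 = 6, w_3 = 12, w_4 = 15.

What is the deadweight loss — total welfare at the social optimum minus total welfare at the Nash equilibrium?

∂u_i/∂g_i = α_i − 1, so university i contributes w_i if α_i > 1, else 0.
α_i > 1 for i ∈ {2, 3}; NE contributions (0, 6, 12, 0), G = 18.
W^NE = Σw_i − G^NE + (Σα_i)·G^NE = 40 + 3.4·18 = 101.2.
Planner: ∂(Σu_j)/∂g_i = Σα_j − 1 = 3.4 > 0, so everyone contributes w_i; G^SO = 40, W^SO = 40 + 3.4·40 = 176.
Deadweight loss = 74.8.

74.8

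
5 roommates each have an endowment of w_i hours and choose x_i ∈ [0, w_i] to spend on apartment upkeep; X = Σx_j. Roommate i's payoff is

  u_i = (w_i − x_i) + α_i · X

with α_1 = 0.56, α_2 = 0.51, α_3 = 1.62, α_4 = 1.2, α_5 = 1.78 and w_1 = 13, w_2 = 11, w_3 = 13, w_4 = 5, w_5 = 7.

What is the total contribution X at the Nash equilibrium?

25

∂u_i/∂x_i = α_i − 1, so roommate i contributes w_i if α_i > 1, else 0.
α_i > 1 for i ∈ {3, 4, 5}; NE contributions (0, 0, 13, 5, 7), X = 25.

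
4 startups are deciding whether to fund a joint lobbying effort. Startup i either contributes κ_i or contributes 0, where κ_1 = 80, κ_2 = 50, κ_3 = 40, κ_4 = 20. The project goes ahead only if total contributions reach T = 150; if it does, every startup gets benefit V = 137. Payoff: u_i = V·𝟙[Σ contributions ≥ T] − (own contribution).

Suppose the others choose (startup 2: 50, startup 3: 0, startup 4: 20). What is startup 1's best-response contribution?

80

Others' total = 70. Contributing 80 brings total to 150 ≥ 150: gain V − κ_1 = 57.
Best response: 80.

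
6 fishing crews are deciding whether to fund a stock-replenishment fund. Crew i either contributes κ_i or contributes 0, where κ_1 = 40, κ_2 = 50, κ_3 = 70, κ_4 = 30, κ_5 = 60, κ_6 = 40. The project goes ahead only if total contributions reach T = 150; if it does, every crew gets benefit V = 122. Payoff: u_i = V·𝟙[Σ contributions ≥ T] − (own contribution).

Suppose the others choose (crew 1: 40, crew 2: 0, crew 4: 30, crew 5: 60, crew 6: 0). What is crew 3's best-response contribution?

70

Others' total = 130. Contributing 70 brings total to 200 ≥ 150: gain V − κ_3 = 52.
Best response: 70.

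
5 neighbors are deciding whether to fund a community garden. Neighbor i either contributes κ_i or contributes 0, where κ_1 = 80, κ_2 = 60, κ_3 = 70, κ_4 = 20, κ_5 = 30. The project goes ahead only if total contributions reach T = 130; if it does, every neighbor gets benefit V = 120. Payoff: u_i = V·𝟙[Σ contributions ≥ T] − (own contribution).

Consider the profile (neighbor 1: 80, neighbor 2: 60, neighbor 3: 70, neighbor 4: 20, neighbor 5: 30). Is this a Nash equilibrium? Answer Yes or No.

Total = 260 ≥ 130: provided.
Neighbor 1 (pledges 80, payoff 40): dropping to 0 → total 180, payoff 120. Profitable deviation.

No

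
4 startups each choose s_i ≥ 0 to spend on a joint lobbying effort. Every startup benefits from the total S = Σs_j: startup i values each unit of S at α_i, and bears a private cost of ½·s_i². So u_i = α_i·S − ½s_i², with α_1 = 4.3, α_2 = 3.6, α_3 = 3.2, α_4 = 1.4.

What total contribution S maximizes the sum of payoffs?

50

Planner FOC: ∂(Σu_j)/∂s_i = (Σα_j) − s_i = 0, so s_i^SO = Σα_j = 12.5 for every i; S^SO = 50.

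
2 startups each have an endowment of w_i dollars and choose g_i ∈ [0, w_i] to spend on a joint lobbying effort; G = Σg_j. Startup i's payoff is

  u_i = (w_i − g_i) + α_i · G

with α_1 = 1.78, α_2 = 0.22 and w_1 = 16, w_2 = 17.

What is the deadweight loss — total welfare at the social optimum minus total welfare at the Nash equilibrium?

∂u_i/∂g_i = α_i − 1, so startup i contributes w_i if α_i > 1, else 0.
α_i > 1 for i ∈ {1}; NE contributions (16, 0), G = 16.
W^NE = Σw_i − G^NE + (Σα_i)·G^NE = 33 + 1·16 = 49.
Planner: ∂(Σu_j)/∂g_i = Σα_j − 1 = 1 > 0, so everyone contributes w_i; G^SO = 33, W^SO = 33 + 1·33 = 66.
Deadweight loss = 17.

17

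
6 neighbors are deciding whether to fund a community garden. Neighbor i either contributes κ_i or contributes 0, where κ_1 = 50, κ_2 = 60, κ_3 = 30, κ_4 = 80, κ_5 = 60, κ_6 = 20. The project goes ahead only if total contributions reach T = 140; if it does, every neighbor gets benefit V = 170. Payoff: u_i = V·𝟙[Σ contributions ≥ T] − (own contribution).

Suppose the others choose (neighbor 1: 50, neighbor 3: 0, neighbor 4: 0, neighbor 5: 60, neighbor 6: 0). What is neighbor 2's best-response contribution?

60

Others' total = 110. Contributing 60 brings total to 170 ≥ 140: gain V − κ_2 = 110.
Best response: 60.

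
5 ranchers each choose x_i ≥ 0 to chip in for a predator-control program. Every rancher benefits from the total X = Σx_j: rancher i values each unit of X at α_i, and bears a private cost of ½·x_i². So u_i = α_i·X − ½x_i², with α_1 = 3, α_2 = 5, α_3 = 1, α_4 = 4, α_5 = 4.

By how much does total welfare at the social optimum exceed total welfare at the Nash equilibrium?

467

Rancher i's FOC: ∂u_i/∂x_i = α_i − x_i = 0, so x_i* = α_i.
NE contributions = (3, 5, 1, 4, 4); X = 17.
W^NE = (Σα)·X − ½Σα_i² = 17² − ½·67 = 255.5.
Planner sets x_i = Σα_j = 17 for every i, so X^SO = 5·17 = 85.
W^SO = (Σα)·X^SO − ½·5·(Σα)² = (5/2)·17² = 722.5.
Deadweight loss = W^SO − W^NE = 467.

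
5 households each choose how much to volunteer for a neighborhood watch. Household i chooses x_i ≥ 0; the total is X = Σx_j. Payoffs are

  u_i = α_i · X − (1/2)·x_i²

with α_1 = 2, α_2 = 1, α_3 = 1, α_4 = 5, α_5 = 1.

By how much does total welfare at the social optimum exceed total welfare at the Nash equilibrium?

Household i's FOC: ∂u_i/∂x_i = α_i − x_i = 0, so x_i* = α_i.
NE contributions = (2, 1, 1, 5, 1); X = 10.
W^NE = (Σα)·X − ½Σα_i² = 10² − ½·32 = 84.
Planner sets x_i = Σα_j = 10 for every i, so X^SO = 5·10 = 50.
W^SO = (Σα)·X^SO − ½·5·(Σα)² = (5/2)·10² = 250.
Deadweight loss = W^SO − W^NE = 166.

166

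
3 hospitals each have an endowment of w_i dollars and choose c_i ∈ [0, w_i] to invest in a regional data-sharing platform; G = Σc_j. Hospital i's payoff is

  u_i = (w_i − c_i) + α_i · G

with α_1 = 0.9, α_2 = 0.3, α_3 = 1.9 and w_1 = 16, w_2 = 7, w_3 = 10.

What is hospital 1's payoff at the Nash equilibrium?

∂u_i/∂c_i = α_i − 1, so hospital i contributes w_i if α_i > 1, else 0.
α_i > 1 for i ∈ {3}; NE contributions (0, 0, 10), G = 10.
u_1 = (16 − 0) + 0.9·10 = 25.

25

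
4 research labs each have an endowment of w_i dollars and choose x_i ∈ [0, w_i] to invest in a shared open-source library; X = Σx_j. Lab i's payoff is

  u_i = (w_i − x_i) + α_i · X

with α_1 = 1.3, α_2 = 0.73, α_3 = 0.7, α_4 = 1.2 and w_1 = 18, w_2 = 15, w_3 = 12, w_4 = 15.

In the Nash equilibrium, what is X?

33

∂u_i/∂x_i = α_i − 1, so lab i contributes w_i if α_i > 1, else 0.
α_i > 1 for i ∈ {1, 4}; NE contributions (18, 0, 0, 15), X = 33.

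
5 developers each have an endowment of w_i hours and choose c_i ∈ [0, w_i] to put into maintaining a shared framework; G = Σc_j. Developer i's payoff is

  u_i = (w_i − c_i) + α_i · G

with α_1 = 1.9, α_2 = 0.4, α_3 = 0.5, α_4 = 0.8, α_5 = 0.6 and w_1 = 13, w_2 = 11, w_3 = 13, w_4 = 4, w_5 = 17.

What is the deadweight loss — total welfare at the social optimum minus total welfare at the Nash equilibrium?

∂u_i/∂c_i = α_i − 1, so developer i contributes w_i if α_i > 1, else 0.
α_i > 1 for i ∈ {1}; NE contributions (13, 0, 0, 0, 0), G = 13.
W^NE = Σw_i − G^NE + (Σα_i)·G^NE = 58 + 3.2·13 = 99.6.
Planner: ∂(Σu_j)/∂c_i = Σα_j − 1 = 3.2 > 0, so everyone contributes w_i; G^SO = 58, W^SO = 58 + 3.2·58 = 243.6.
Deadweight loss = 144.

144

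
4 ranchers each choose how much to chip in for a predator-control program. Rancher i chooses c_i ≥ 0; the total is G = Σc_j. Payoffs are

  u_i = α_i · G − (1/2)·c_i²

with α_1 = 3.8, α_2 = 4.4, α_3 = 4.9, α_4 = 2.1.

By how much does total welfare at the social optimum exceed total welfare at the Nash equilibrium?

Rancher i's FOC: ∂u_i/∂c_i = α_i − c_i = 0, so c_i* = α_i.
NE contributions = (3.8, 4.4, 4.9, 2.1); G = 15.2.
W^NE = (Σα)·G − ½Σα_i² = 15.2² − ½·62.22 = 199.93.
Planner sets c_i = Σα_j = 15.2 for every i, so G^SO = 4·15.2 = 60.8.
W^SO = (Σα)·G^SO − ½·4·(Σα)² = (4/2)·15.2² = 462.08.
Deadweight loss = W^SO − W^NE = 262.15.

262.15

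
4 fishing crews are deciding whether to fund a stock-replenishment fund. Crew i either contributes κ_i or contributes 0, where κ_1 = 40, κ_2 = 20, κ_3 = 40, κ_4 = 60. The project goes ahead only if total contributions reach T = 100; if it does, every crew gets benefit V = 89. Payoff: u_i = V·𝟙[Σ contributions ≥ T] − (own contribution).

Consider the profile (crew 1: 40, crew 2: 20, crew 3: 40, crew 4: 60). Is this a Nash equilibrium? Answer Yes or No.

Total = 160 ≥ 100: provided.
Crew 1 (pledges 40, payoff 49): dropping to 0 → total 120, payoff 89. Profitable deviation.

No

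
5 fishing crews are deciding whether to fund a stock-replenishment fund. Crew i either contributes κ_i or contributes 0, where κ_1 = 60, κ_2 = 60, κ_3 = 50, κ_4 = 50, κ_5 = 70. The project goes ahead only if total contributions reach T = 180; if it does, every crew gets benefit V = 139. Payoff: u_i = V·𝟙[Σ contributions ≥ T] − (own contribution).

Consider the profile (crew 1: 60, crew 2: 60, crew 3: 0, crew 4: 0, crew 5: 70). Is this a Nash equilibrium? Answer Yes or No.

Total = 190 ≥ 180: provided.
Crew 1 (pledges 60, payoff 79): dropping to 0 → total 130, payoff 0. No gain.
Crew 2 (pledges 60, payoff 79): dropping to 0 → total 130, payoff 0. No gain.
Crew 3 (pledges 0, payoff 139): pledging 50 → total 240, payoff 89. No gain.
Crew 4 (pledges 0, payoff 139): pledging 50 → total 240, payoff 89. No gain.
Crew 5 (pledges 70, payoff 69): dropping to 0 → total 120, payoff 0. No gain.

Yes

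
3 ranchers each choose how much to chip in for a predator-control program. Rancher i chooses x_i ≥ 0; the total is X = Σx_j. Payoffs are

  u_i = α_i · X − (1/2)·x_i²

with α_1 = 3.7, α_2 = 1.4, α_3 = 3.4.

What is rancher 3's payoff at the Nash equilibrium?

23.12

Rancher i's FOC: ∂u_i/∂x_i = α_i − x_i = 0, so x_i* = α_i.
NE contributions = (3.7, 1.4, 3.4); X = 8.5.
u_3 = α_3·X − ½·(x_3)² = 3.4·8.5 − ½·3.4² = 23.12.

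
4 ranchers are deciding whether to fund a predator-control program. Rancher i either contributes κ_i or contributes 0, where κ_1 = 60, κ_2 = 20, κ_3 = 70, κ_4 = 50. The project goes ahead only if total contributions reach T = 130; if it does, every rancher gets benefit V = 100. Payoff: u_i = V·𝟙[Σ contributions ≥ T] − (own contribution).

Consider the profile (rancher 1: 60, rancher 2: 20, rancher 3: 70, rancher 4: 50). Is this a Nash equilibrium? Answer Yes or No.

No

Total = 200 ≥ 130: provided.
Rancher 1 (pledges 60, payoff 40): dropping to 0 → total 140, payoff 100. Profitable deviation.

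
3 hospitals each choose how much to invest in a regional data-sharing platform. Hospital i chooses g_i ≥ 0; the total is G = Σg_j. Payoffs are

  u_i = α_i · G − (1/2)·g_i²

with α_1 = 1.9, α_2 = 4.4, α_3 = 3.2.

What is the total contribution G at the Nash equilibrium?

9.5

Hospital i's FOC: ∂u_i/∂g_i = α_i − g_i = 0, so g_i* = α_i.
NE contributions = (1.9, 4.4, 3.2); G = 9.5.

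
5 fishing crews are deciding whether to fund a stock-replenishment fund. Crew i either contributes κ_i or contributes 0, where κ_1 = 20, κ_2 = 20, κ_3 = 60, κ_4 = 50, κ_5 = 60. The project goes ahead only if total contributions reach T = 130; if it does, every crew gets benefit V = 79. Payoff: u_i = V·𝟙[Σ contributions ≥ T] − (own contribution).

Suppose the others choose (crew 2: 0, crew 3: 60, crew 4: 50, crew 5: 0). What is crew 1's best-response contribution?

Others' total = 110. Contributing 20 brings total to 130 ≥ 130: gain V − κ_1 = 59.
Best response: 20.

20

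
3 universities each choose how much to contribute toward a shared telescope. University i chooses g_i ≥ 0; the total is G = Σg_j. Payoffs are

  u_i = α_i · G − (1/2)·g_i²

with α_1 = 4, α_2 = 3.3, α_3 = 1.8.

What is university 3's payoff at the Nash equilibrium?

University i's FOC: ∂u_i/∂g_i = α_i − g_i = 0, so g_i* = α_i.
NE contributions = (4, 3.3, 1.8); G = 9.1.
u_3 = α_3·G − ½·(g_3)² = 1.8·9.1 − ½·1.8² = 14.76.

14.76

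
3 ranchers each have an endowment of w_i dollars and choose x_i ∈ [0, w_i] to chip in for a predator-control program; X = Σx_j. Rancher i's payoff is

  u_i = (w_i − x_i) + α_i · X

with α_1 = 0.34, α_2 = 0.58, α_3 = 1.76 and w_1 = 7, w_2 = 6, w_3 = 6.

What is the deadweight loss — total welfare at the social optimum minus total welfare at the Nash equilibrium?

21.84

∂u_i/∂x_i = α_i − 1, so rancher i contributes w_i if α_i > 1, else 0.
α_i > 1 for i ∈ {3}; NE contributions (0, 0, 6), X = 6.
W^NE = Σw_i − X^NE + (Σα_i)·X^NE = 19 + 1.68·6 = 29.08.
Planner: ∂(Σu_j)/∂x_i = Σα_j − 1 = 1.68 > 0, so everyone contributes w_i; X^SO = 19, W^SO = 19 + 1.68·19 = 50.92.
Deadweight loss = 21.84.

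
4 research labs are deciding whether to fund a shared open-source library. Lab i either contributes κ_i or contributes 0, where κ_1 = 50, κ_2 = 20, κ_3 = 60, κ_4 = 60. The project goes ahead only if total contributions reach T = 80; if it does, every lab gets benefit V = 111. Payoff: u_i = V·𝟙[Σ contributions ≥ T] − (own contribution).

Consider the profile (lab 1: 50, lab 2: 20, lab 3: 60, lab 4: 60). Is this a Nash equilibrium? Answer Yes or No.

Total = 190 ≥ 80: provided.
Lab 1 (pledges 50, payoff 61): dropping to 0 → total 140, payoff 111. Profitable deviation.

No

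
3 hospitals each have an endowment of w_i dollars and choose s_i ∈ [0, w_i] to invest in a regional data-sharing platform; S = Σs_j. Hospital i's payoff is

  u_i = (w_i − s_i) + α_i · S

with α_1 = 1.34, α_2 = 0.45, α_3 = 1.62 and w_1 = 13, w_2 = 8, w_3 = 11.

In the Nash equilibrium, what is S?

∂u_i/∂s_i = α_i − 1, so hospital i contributes w_i if α_i > 1, else 0.
α_i > 1 for i ∈ {1, 3}; NE contributions (13, 0, 11), S = 24.

24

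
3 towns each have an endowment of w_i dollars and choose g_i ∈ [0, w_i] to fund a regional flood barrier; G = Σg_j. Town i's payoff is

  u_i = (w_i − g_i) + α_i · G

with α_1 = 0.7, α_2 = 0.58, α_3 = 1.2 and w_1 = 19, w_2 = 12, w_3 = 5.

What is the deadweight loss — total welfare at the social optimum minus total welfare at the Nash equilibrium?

∂u_i/∂g_i = α_i − 1, so town i contributes w_i if α_i > 1, else 0.
α_i > 1 for i ∈ {3}; NE contributions (0, 0, 5), G = 5.
W^NE = Σw_i − G^NE + (Σα_i)·G^NE = 36 + 1.48·5 = 43.4.
Planner: ∂(Σu_j)/∂g_i = Σα_j − 1 = 1.48 > 0, so everyone contributes w_i; G^SO = 36, W^SO = 36 + 1.48·36 = 89.28.
Deadweight loss = 45.88.

45.88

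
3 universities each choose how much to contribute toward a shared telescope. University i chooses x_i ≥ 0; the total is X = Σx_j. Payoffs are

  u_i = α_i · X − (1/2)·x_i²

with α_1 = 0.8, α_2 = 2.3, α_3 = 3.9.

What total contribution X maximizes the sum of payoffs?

Planner FOC: ∂(Σu_j)/∂x_i = (Σα_j) − x_i = 0, so x_i^SO = Σα_j = 7 for every i; X^SO = 21.

21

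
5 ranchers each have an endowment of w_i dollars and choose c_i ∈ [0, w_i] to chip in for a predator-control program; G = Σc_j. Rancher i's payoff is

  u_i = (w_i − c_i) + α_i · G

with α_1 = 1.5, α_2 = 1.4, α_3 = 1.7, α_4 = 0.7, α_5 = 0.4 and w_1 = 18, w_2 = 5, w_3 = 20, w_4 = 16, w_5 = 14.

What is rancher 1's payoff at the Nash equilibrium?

∂u_i/∂c_i = α_i − 1, so rancher i contributes w_i if α_i > 1, else 0.
α_i > 1 for i ∈ {1, 2, 3}; NE contributions (18, 5, 20, 0, 0), G = 43.
u_1 = (18 − 18) + 1.5·43 = 64.5.

64.5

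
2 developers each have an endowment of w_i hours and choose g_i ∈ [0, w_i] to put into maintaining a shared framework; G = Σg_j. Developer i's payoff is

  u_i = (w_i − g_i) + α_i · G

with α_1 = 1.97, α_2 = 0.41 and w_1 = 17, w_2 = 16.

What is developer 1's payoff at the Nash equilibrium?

33.49

∂u_i/∂g_i = α_i − 1, so developer i contributes w_i if α_i > 1, else 0.
α_i > 1 for i ∈ {1}; NE contributions (17, 0), G = 17.
u_1 = (17 − 17) + 1.97·17 = 33.49.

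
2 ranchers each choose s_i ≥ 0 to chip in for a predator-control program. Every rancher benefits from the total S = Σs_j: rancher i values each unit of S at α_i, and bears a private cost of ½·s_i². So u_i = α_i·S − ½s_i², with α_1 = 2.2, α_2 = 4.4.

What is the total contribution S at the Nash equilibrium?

Rancher i's FOC: ∂u_i/∂s_i = α_i − s_i = 0, so s_i* = α_i.
NE contributions = (2.2, 4.4); S = 6.6.

6.6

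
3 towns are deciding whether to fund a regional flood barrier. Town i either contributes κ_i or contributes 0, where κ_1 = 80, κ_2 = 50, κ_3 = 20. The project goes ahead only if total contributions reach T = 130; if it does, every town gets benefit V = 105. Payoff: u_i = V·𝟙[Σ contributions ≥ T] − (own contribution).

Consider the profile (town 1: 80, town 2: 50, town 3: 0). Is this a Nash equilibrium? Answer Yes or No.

Total = 130 ≥ 130: provided.
Town 1 (pledges 80, payoff 25): dropping to 0 → total 50, payoff 0. No gain.
Town 2 (pledges 50, payoff 55): dropping to 0 → total 80, payoff 0. No gain.
Town 3 (pledges 0, payoff 105): pledging 20 → total 150, payoff 85. No gain.

Yes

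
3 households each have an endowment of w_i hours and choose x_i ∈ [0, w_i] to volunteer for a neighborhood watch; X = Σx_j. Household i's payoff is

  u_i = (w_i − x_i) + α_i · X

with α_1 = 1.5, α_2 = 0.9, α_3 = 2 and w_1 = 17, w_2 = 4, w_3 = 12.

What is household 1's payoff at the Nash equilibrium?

43.5

∂u_i/∂x_i = α_i − 1, so household i contributes w_i if α_i > 1, else 0.
α_i > 1 for i ∈ {1, 3}; NE contributions (17, 0, 12), X = 29.
u_1 = (17 − 17) + 1.5·29 = 43.5.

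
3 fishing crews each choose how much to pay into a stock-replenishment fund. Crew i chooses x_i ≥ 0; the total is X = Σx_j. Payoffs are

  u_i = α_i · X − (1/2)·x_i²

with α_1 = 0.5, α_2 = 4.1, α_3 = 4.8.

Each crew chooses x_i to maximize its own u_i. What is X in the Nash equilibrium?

Crew i's FOC: ∂u_i/∂x_i = α_i − x_i = 0, so x_i* = α_i.
NE contributions = (0.5, 4.1, 4.8); X = 9.4.

9.4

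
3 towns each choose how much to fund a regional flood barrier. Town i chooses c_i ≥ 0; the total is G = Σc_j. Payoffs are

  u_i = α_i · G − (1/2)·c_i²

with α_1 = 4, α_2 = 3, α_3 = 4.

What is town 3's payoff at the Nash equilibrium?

36

Town i's FOC: ∂u_i/∂c_i = α_i − c_i = 0, so c_i* = α_i.
NE contributions = (4, 3, 4); G = 11.
u_3 = α_3·G − ½·(c_3)² = 4·11 − ½·4² = 36.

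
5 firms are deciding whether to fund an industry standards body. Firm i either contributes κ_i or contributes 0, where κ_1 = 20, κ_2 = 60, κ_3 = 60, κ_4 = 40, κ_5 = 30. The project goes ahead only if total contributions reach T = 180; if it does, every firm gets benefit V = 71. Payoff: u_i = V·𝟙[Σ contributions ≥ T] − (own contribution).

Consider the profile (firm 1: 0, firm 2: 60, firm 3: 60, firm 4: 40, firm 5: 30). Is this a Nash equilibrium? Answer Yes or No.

Yes

Total = 190 ≥ 180: provided.
Firm 1 (pledges 0, payoff 71): pledging 20 → total 210, payoff 51. No gain.
Firm 2 (pledges 60, payoff 11): dropping to 0 → total 130, payoff 0. No gain.
Firm 3 (pledges 60, payoff 11): dropping to 0 → total 130, payoff 0. No gain.
Firm 4 (pledges 40, payoff 31): dropping to 0 → total 150, payoff 0. No gain.
Firm 5 (pledges 30, payoff 41): dropping to 0 → total 160, payoff 0. No gain.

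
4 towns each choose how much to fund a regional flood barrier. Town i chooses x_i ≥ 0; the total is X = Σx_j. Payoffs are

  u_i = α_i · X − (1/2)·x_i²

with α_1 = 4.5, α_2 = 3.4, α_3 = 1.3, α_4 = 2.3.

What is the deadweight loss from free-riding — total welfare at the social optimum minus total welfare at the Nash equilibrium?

Town i's FOC: ∂u_i/∂x_i = α_i − x_i = 0, so x_i* = α_i.
NE contributions = (4.5, 3.4, 1.3, 2.3); X = 11.5.
W^NE = (Σα)·X − ½Σα_i² = 11.5² − ½·38.79 = 112.855.
Planner sets x_i = Σα_j = 11.5 for every i, so X^SO = 4·11.5 = 46.
W^SO = (Σα)·X^SO − ½·4·(Σα)² = (4/2)·11.5² = 264.5.
Deadweight loss = W^SO − W^NE = 151.645.

151.645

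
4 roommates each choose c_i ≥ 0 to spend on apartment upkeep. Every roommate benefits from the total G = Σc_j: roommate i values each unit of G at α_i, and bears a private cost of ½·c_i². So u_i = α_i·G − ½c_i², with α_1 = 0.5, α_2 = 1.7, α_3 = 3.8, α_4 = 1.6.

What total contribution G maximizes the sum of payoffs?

30.4

Planner FOC: ∂(Σu_j)/∂c_i = (Σα_j) − c_i = 0, so c_i^SO = Σα_j = 7.6 for every i; G^SO = 30.4.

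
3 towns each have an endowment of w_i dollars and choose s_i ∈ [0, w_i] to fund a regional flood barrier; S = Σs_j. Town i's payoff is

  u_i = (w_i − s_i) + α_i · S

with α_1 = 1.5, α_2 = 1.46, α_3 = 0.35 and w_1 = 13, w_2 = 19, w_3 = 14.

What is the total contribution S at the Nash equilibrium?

32

∂u_i/∂s_i = α_i − 1, so town i contributes w_i if α_i > 1, else 0.
α_i > 1 for i ∈ {1, 2}; NE contributions (13, 19, 0), S = 32.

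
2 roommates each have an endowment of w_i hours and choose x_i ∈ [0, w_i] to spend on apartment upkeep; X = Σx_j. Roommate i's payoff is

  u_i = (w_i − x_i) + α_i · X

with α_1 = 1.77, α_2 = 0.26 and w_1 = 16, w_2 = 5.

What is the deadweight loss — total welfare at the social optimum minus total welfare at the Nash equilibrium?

∂u_i/∂x_i = α_i − 1, so roommate i contributes w_i if α_i > 1, else 0.
α_i > 1 for i ∈ {1}; NE contributions (16, 0), X = 16.
W^NE = Σw_i − X^NE + (Σα_i)·X^NE = 21 + 1.03·16 = 37.48.
Planner: ∂(Σu_j)/∂x_i = Σα_j − 1 = 1.03 > 0, so everyone contributes w_i; X^SO = 21, W^SO = 21 + 1.03·21 = 42.63.
Deadweight loss = 5.15.

5.15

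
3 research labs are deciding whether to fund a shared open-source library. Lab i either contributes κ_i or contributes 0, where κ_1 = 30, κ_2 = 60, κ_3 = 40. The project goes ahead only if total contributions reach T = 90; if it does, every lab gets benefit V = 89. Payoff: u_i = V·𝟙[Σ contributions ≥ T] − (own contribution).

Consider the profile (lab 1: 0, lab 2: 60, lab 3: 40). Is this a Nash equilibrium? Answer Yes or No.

Yes

Total = 100 ≥ 90: provided.
Lab 1 (pledges 0, payoff 89): pledging 30 → total 130, payoff 59. No gain.
Lab 2 (pledges 60, payoff 29): dropping to 0 → total 40, payoff 0. No gain.
Lab 3 (pledges 40, payoff 49): dropping to 0 → total 60, payoff 0. No gain.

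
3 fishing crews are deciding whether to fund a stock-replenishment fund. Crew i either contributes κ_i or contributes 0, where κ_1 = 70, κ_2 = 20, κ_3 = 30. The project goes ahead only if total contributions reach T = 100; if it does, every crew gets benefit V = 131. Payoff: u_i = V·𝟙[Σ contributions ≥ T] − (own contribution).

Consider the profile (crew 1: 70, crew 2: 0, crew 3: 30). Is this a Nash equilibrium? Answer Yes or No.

Total = 100 ≥ 100: provided.
Crew 1 (pledges 70, payoff 61): dropping to 0 → total 30, payoff 0. No gain.
Crew 2 (pledges 0, payoff 131): pledging 20 → total 120, payoff 111. No gain.
Crew 3 (pledges 30, payoff 101): dropping to 0 → total 70, payoff 0. No gain.

Yes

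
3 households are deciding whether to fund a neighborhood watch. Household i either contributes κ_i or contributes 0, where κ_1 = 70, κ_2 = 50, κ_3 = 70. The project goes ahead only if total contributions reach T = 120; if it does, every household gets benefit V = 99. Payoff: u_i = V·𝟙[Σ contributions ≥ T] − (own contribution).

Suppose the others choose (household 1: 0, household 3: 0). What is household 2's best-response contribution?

0

Others' total = 0. Even contributing 50 gives 50 < 120: no benefit either way.
Best response: 0.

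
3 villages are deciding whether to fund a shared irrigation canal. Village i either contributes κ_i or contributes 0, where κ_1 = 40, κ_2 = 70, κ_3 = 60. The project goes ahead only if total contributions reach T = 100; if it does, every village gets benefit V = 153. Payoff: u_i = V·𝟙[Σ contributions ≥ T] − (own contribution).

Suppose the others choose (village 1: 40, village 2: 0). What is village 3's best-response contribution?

Others' total = 40. Contributing 60 brings total to 100 ≥ 100: gain V − κ_3 = 93.
Best response: 60.

60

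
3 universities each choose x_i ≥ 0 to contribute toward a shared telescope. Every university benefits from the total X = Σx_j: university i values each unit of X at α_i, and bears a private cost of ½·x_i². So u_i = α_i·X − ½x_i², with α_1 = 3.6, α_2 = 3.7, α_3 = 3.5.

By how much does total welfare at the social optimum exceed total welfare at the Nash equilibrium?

University i's FOC: ∂u_i/∂x_i = α_i − x_i = 0, so x_i* = α_i.
NE contributions = (3.6, 3.7, 3.5); X = 10.8.
W^NE = (Σα)·X − ½Σα_i² = 10.8² − ½·38.9 = 97.19.
Planner sets x_i = Σα_j = 10.8 for every i, so X^SO = 3·10.8 = 32.4.
W^SO = (Σα)·X^SO − ½·3·(Σα)² = (3/2)·10.8² = 174.96.
Deadweight loss = W^SO − W^NE = 77.77.

77.77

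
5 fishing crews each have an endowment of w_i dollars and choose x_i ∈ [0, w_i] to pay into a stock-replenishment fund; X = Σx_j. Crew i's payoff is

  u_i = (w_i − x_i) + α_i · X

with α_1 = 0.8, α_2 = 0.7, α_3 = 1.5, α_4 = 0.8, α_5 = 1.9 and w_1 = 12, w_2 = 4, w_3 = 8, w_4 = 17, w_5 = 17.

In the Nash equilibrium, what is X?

∂u_i/∂x_i = α_i − 1, so crew i contributes w_i if α_i > 1, else 0.
α_i > 1 for i ∈ {3, 5}; NE contributions (0, 0, 8, 0, 17), X = 25.

25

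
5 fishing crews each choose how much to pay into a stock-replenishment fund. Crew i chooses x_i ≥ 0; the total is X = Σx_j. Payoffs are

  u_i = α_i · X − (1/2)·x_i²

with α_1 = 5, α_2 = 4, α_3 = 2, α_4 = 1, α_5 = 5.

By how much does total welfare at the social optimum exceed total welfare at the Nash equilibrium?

Crew i's FOC: ∂u_i/∂x_i = α_i − x_i = 0, so x_i* = α_i.
NE contributions = (5, 4, 2, 1, 5); X = 17.
W^NE = (Σα)·X − ½Σα_i² = 17² − ½·71 = 253.5.
Planner sets x_i = Σα_j = 17 for every i, so X^SO = 5·17 = 85.
W^SO = (Σα)·X^SO − ½·5·(Σα)² = (5/2)·17² = 722.5.
Deadweight loss = W^SO − W^NE = 469.

469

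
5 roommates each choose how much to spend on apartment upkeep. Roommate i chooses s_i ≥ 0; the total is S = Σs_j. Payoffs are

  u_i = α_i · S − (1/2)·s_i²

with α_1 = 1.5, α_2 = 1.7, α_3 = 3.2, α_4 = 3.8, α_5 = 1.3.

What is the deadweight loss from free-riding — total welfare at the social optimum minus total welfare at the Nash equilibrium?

214.13

Roommate i's FOC: ∂u_i/∂s_i = α_i − s_i = 0, so s_i* = α_i.
NE contributions = (1.5, 1.7, 3.2, 3.8, 1.3); S = 11.5.
W^NE = (Σα)·S − ½Σα_i² = 11.5² − ½·31.51 = 116.495.
Planner sets s_i = Σα_j = 11.5 for every i, so S^SO = 5·11.5 = 57.5.
W^SO = (Σα)·S^SO − ½·5·(Σα)² = (5/2)·11.5² = 330.625.
Deadweight loss = W^SO − W^NE = 214.13.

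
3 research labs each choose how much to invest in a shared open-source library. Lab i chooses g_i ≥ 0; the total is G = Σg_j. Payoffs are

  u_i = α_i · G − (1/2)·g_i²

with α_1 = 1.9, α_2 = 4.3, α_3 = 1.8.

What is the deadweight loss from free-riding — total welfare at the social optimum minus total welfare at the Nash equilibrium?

Lab i's FOC: ∂u_i/∂g_i = α_i − g_i = 0, so g_i* = α_i.
NE contributions = (1.9, 4.3, 1.8); G = 8.
W^NE = (Σα)·G − ½Σα_i² = 8² − ½·25.34 = 51.33.
Planner sets g_i = Σα_j = 8 for every i, so G^SO = 3·8 = 24.
W^SO = (Σα)·G^SO − ½·3·(Σα)² = (3/2)·8² = 96.
Deadweight loss = W^SO − W^NE = 44.67.

44.67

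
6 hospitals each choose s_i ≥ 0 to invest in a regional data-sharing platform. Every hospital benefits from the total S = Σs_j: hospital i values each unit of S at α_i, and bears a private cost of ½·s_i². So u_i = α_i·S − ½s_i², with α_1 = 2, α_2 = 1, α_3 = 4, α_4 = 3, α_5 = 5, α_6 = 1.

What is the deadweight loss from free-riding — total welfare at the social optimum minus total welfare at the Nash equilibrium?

Hospital i's FOC: ∂u_i/∂s_i = α_i − s_i = 0, so s_i* = α_i.
NE contributions = (2, 1, 4, 3, 5, 1); S = 16.
W^NE = (Σα)·S − ½Σα_i² = 16² − ½·56 = 228.
Planner sets s_i = Σα_j = 16 for every i, so S^SO = 6·16 = 96.
W^SO = (Σα)·S^SO − ½·6·(Σα)² = (6/2)·16² = 768.
Deadweight loss = W^SO − W^NE = 540.

540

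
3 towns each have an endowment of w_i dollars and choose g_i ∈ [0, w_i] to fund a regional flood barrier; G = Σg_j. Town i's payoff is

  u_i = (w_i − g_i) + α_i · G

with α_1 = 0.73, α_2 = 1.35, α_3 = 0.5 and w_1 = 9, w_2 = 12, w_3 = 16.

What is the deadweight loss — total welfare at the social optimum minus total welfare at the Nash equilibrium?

∂u_i/∂g_i = α_i − 1, so town i contributes w_i if α_i > 1, else 0.
α_i > 1 for i ∈ {2}; NE contributions (0, 12, 0), G = 12.
W^NE = Σw_i − G^NE + (Σα_i)·G^NE = 37 + 1.58·12 = 55.96.
Planner: ∂(Σu_j)/∂g_i = Σα_j − 1 = 1.58 > 0, so everyone contributes w_i; G^SO = 37, W^SO = 37 + 1.58·37 = 95.46.
Deadweight loss = 39.5.

39.5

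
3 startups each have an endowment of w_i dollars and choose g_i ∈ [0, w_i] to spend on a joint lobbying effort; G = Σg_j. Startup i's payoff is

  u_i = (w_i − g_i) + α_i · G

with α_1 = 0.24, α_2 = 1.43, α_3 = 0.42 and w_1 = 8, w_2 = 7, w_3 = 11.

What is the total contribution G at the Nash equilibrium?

∂u_i/∂g_i = α_i − 1, so startup i contributes w_i if α_i > 1, else 0.
α_i > 1 for i ∈ {2}; NE contributions (0, 7, 0), G = 7.

7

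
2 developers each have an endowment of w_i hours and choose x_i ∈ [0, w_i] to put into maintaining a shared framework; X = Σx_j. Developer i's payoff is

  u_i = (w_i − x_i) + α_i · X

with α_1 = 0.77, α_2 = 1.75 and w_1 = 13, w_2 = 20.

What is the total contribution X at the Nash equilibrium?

20

∂u_i/∂x_i = α_i − 1, so developer i contributes w_i if α_i > 1, else 0.
α_i > 1 for i ∈ {2}; NE contributions (0, 20), X = 20.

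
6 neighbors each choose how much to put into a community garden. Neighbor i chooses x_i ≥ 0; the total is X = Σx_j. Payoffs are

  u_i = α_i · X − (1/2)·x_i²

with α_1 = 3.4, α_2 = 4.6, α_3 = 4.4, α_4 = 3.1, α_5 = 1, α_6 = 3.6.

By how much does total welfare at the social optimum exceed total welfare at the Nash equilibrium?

Neighbor i's FOC: ∂u_i/∂x_i = α_i − x_i = 0, so x_i* = α_i.
NE contributions = (3.4, 4.6, 4.4, 3.1, 1, 3.6); X = 20.1.
W^NE = (Σα)·X − ½Σα_i² = 20.1² − ½·75.65 = 366.185.
Planner sets x_i = Σα_j = 20.1 for every i, so X^SO = 6·20.1 = 120.6.
W^SO = (Σα)·X^SO − ½·6·(Σα)² = (6/2)·20.1² = 1212.03.
Deadweight loss = W^SO − W^NE = 845.845.

845.845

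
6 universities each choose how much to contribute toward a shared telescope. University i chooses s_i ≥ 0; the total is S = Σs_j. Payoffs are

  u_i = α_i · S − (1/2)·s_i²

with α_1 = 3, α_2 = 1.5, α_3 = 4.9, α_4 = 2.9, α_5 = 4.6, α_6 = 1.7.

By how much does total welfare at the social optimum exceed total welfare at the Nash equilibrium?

University i's FOC: ∂u_i/∂s_i = α_i − s_i = 0, so s_i* = α_i.
NE contributions = (3, 1.5, 4.9, 2.9, 4.6, 1.7); S = 18.6.
W^NE = (Σα)·S − ½Σα_i² = 18.6² − ½·67.72 = 312.1.
Planner sets s_i = Σα_j = 18.6 for every i, so S^SO = 6·18.6 = 111.6.
W^SO = (Σα)·S^SO − ½·6·(Σα)² = (6/2)·18.6² = 1037.88.
Deadweight loss = W^SO − W^NE = 725.78.

725.78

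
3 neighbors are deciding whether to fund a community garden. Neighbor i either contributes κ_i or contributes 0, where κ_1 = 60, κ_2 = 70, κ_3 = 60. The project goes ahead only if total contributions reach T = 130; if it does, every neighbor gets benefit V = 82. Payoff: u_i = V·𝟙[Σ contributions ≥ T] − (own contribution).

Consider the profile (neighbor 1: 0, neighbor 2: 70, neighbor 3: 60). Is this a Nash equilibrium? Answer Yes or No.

Total = 130 ≥ 130: provided.
Neighbor 1 (pledges 0, payoff 82): pledging 60 → total 190, payoff 22. No gain.
Neighbor 2 (pledges 70, payoff 12): dropping to 0 → total 60, payoff 0. No gain.
Neighbor 3 (pledges 60, payoff 22): dropping to 0 → total 70, payoff 0. No gain.

Yes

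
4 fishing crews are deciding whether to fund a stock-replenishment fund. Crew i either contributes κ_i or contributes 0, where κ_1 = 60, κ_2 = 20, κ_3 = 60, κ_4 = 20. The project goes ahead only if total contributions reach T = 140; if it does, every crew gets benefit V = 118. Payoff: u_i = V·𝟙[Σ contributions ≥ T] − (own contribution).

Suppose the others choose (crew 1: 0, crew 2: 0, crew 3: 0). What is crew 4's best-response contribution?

0

Others' total = 0. Even contributing 20 gives 20 < 140: no benefit either way.
Best response: 0.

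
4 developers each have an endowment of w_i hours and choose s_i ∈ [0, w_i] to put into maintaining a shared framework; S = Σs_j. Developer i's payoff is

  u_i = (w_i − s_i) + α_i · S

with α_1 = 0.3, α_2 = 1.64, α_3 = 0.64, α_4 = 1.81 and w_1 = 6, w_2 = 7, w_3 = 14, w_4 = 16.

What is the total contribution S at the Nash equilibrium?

23

∂u_i/∂s_i = α_i − 1, so developer i contributes w_i if α_i > 1, else 0.
α_i > 1 for i ∈ {2, 4}; NE contributions (0, 7, 0, 16), S = 23.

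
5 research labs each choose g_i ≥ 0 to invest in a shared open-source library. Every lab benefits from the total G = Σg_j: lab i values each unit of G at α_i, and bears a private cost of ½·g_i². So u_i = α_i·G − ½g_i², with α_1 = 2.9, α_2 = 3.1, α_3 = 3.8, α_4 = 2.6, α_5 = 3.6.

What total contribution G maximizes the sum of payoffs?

80

Planner FOC: ∂(Σu_j)/∂g_i = (Σα_j) − g_i = 0, so g_i^SO = Σα_j = 16 for every i; G^SO = 80.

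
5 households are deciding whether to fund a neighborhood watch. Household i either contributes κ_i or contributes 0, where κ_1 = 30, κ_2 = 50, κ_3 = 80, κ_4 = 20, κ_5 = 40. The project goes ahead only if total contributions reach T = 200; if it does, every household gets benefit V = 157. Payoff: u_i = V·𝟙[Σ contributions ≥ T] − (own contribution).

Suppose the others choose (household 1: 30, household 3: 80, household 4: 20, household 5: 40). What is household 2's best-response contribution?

50

Others' total = 170. Contributing 50 brings total to 220 ≥ 200: gain V − κ_2 = 107.
Best response: 50.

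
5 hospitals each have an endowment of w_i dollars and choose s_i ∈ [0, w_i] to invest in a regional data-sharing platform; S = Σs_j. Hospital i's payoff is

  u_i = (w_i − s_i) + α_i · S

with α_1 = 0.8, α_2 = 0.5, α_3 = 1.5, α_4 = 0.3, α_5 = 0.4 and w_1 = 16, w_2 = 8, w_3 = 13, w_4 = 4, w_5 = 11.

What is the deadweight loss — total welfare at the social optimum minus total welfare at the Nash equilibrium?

97.5

∂u_i/∂s_i = α_i − 1, so hospital i contributes w_i if α_i > 1, else 0.
α_i > 1 for i ∈ {3}; NE contributions (0, 0, 13, 0, 0), S = 13.
W^NE = Σw_i − S^NE + (Σα_i)·S^NE = 52 + 2.5·13 = 84.5.
Planner: ∂(Σu_j)/∂s_i = Σα_j − 1 = 2.5 > 0, so everyone contributes w_i; S^SO = 52, W^SO = 52 + 2.5·52 = 182.
Deadweight loss = 97.5.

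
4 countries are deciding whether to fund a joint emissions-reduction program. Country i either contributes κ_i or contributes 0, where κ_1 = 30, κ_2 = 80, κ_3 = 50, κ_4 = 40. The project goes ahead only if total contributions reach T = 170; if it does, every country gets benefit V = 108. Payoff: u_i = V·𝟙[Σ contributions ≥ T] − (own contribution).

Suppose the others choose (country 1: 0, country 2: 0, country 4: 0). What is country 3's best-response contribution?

Others' total = 0. Even contributing 50 gives 50 < 170: no benefit either way.
Best response: 0.

0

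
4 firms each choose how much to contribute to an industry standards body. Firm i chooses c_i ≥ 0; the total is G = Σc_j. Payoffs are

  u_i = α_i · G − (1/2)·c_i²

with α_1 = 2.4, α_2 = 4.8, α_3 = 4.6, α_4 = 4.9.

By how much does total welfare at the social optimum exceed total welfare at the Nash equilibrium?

Firm i's FOC: ∂u_i/∂c_i = α_i − c_i = 0, so c_i* = α_i.
NE contributions = (2.4, 4.8, 4.6, 4.9); G = 16.7.
W^NE = (Σα)·G − ½Σα_i² = 16.7² − ½·73.97 = 241.905.
Planner sets c_i = Σα_j = 16.7 for every i, so G^SO = 4·16.7 = 66.8.
W^SO = (Σα)·G^SO − ½·4·(Σα)² = (4/2)·16.7² = 557.78.
Deadweight loss = W^SO − W^NE = 315.875.

315.875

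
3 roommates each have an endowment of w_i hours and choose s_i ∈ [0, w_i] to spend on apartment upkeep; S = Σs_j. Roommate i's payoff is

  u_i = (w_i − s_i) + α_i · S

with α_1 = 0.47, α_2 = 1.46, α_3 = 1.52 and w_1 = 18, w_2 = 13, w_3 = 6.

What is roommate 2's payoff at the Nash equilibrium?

27.74

∂u_i/∂s_i = α_i − 1, so roommate i contributes w_i if α_i > 1, else 0.
α_i > 1 for i ∈ {2, 3}; NE contributions (0, 13, 6), S = 19.
u_2 = (13 − 13) + 1.46·19 = 27.74.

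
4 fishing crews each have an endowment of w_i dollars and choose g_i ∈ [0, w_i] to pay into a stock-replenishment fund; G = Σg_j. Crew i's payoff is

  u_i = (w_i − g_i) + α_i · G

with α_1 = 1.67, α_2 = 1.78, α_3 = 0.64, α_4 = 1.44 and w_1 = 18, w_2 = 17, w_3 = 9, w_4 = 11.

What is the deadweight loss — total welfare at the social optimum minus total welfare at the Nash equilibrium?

40.77

∂u_i/∂g_i = α_i − 1, so crew i contributes w_i if α_i > 1, else 0.
α_i > 1 for i ∈ {1, 2, 4}; NE contributions (18, 17, 0, 11), G = 46.
W^NE = Σw_i − G^NE + (Σα_i)·G^NE = 55 + 4.53·46 = 263.38.
Planner: ∂(Σu_j)/∂g_i = Σα_j − 1 = 4.53 > 0, so everyone contributes w_i; G^SO = 55, W^SO = 55 + 4.53·55 = 304.15.
Deadweight loss = 40.77.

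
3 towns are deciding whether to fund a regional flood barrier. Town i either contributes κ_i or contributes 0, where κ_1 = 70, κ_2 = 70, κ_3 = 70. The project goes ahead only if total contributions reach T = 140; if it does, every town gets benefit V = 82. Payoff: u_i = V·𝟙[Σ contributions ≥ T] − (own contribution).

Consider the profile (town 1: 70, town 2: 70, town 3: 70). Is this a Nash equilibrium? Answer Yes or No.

Total = 210 ≥ 140: provided.
Town 1 (pledges 70, payoff 12): dropping to 0 → total 140, payoff 82. Profitable deviation.

No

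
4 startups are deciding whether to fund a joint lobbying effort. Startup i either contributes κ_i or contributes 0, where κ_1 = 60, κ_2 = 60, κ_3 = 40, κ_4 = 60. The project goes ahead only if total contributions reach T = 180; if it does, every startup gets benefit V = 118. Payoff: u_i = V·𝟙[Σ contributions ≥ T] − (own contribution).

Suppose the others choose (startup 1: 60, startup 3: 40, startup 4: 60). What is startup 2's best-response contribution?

60

Others' total = 160. Contributing 60 brings total to 220 ≥ 180: gain V − κ_2 = 58.
Best response: 60.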